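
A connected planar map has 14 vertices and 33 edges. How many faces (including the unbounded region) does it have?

21

Euler's formula for a connected plane graph: V − E + F = 2, so F = 2 − 14 + 33 = 21.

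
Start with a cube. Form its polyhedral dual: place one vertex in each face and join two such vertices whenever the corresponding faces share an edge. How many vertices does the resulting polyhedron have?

The base solid has V = 8, E = 12, F = 6.
The dual swaps V and F and preserves E: V′ = F = 6, E′ = E = 12, F′ = V = 8.

6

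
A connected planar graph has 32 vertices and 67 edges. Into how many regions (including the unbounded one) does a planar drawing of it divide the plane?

Euler's formula for a connected plane graph: V − E + F = 2, so F = 2 − 32 + 67 = 37.

37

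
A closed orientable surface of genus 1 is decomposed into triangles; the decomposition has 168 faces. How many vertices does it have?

84

χ = 2 − 2·1 = 0, and every face is a triangle so 3F = 2E.
E = 3·168/2 = 252. Then V = 0 + E − F = 0 + 252 − 168 = 84.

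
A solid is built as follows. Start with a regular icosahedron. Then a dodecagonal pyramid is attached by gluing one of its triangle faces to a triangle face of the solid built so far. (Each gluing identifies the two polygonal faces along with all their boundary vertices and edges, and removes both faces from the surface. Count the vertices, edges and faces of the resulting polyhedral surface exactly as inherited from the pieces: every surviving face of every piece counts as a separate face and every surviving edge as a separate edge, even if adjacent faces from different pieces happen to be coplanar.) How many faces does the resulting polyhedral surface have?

31

A regular icosahedron: V=12, E=30, F=20.
Attach a dodecagonal pyramid (V=13, E=24, F=13) along a 3-gon: merge 3 vertices and 3 edges, delete both glued faces → V=22, E=51, F=31.
Check: V − E + F = 22 − 51 + 31 = 2.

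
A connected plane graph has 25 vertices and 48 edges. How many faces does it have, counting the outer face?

25

Euler's formula for a connected plane graph: V − E + F = 2, so F = 2 − 25 + 48 = 25.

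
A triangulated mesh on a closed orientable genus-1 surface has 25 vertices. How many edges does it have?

χ = 2 − 2·1 = 0, and every face is a triangle so 3F = 2E.
V − E + F = 0 with E = 3F/2 gives 25 − (3/2 − 1)·F = 0, so F = 50 and E = 75.

75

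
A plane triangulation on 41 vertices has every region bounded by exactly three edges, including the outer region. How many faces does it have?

In a plane triangulation 3F = 2E and V − E + F = 2, so F = 2V − 4 = 2·41 − 4 = 78.

78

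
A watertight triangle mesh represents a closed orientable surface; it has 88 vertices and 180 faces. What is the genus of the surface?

Every face is a triangle, so 2E = 3·180 = 540, giving E = 270.
χ = V − E + F = 88 − 270 + 180 = -2.
For a closed orientable surface χ = 2 − 2g, so g = (2 − (-2))/2 = 2.

2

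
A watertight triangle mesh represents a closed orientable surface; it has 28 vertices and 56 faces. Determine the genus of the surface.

Every face is a triangle, so 2E = 3·56 = 168, giving E = 84.
χ = V − E + F = 28 − 84 + 56 = 0.
For a closed orientable surface χ = 2 − 2g, so g = (2 − (0))/2 = 1.

1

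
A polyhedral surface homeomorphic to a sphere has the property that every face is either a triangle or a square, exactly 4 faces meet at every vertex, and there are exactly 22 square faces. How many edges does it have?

Let x be the number of triangles; then F = 22 + x.
Edge–face incidences: 2E = 4·22 + 3·x = 88 + 3x.
Every vertex has degree 4, so 4V = 2E.
Euler: V − E + F = 2 ⇒ (2E)/4 − E + (22 + x) = 2.
Multiply by 8: 2·(2E) − 4·(2E) + 8·(22 + x) = 16, i.e. 176 + 8x − 2·(88 + 3x) = 16.
Collecting terms: 2x = 16, so x = 8.
Then 2E = 88 + 3·8 = 112, so E = 56, V = 2E/4 = 28, F = 22 + 8 = 30.

56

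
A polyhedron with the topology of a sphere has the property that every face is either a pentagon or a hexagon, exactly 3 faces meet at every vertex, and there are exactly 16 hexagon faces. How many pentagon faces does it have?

Let x be the number of pentagons; then F = 16 + x.
Edge–face incidences: 2E = 6·16 + 5·x = 96 + 5x.
Every vertex has degree 3, so 3V = 2E.
Euler: V − E + F = 2 ⇒ (2E)/3 − E + (16 + x) = 2.
Multiply by 6: 2·(2E) − 3·(2E) + 6·(16 + x) = 12, i.e. 96 + 6x − (96 + 5x) = 12.
Collecting terms: x = 12.
Then 2E = 96 + 5·12 = 156, so E = 78, V = 2E/3 = 52, F = 16 + 12 = 28.

12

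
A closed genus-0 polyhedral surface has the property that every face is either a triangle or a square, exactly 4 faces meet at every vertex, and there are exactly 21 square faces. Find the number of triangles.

8

Let x be the number of triangles; then F = 21 + x.
Edge–face incidences: 2E = 4·21 + 3·x = 84 + 3x.
Every vertex has degree 4, so 4V = 2E.
Euler: V − E + F = 2 ⇒ (2E)/4 − E + (21 + x) = 2.
Multiply by 8: 2·(2E) − 4·(2E) + 8·(21 + x) = 16, i.e. 168 + 8x − 2·(84 + 3x) = 16.
Collecting terms: 2x = 16, so x = 8.
Then 2E = 84 + 3·8 = 108, so E = 54, V = 2E/4 = 27, F = 21 + 8 = 29.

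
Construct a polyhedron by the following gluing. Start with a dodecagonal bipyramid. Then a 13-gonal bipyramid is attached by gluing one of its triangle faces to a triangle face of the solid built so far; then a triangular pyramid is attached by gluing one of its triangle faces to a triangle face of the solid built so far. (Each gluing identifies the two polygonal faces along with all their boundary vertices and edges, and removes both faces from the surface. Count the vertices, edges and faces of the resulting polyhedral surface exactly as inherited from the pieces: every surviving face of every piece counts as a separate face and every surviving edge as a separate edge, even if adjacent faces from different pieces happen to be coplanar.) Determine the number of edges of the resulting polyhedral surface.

75

A dodecagonal bipyramid: V=14, E=36, F=24.
Attach a 13-gonal bipyramid (V=15, E=39, F=26) along a 3-gon: merge 3 vertices and 3 edges, delete both glued faces → V=26, E=72, F=48.
Attach a triangular pyramid (V=4, E=6, F=4) along a 3-gon: merge 3 vertices and 3 edges, delete both glued faces → V=27, E=75, F=50.
Check: V − E + F = 27 − 75 + 50 = 2.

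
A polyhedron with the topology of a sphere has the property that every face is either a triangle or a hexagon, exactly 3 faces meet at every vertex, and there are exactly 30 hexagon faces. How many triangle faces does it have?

Let x be the number of triangles; then F = 30 + x.
Edge–face incidences: 2E = 6·30 + 3·x = 180 + 3x.
Every vertex has degree 3, so 3V = 2E.
Euler: V − E + F = 2 ⇒ (2E)/3 − E + (30 + x) = 2.
Multiply by 6: 2·(2E) − 3·(2E) + 6·(30 + x) = 12, i.e. 180 + 6x − (180 + 3x) = 12.
Collecting terms: 3x = 12, so x = 4.
Then 2E = 180 + 3·4 = 192, so E = 96, V = 2E/3 = 64, F = 30 + 4 = 34.

4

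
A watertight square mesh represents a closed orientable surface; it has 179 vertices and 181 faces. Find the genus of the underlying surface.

2

Every face is a square, so 2E = 4·181 = 724, giving E = 362.
χ = V − E + F = 179 − 362 + 181 = -2.
For a closed orientable surface χ = 2 − 2g, so g = (2 − (-2))/2 = 2.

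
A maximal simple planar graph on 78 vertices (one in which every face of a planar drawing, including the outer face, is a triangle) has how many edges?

In a plane triangulation 3F = 2E and V − E + F = 2, so E = 3V − 6 = 3·78 − 6 = 228.

228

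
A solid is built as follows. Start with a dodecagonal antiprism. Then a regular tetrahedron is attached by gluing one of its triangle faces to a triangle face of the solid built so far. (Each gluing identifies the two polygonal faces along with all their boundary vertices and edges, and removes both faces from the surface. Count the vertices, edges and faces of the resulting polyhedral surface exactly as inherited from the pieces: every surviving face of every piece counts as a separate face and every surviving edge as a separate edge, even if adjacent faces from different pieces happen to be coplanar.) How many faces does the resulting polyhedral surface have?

28

A dodecagonal antiprism: V=24, E=48, F=26.
Attach a regular tetrahedron (V=4, E=6, F=4) along a 3-gon: merge 3 vertices and 3 edges, delete both glued faces → V=25, E=51, F=28.
Check: V − E + F = 25 − 51 + 28 = 2.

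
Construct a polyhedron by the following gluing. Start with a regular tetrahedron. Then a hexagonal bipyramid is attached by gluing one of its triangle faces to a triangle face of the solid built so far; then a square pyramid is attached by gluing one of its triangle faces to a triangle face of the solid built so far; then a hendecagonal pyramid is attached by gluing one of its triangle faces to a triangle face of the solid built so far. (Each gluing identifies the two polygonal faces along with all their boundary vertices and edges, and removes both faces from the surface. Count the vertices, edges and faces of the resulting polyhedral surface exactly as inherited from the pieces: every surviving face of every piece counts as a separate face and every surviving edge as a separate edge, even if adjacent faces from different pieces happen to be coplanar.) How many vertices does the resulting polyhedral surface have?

20

A regular tetrahedron: V=4, E=6, F=4.
Attach a hexagonal bipyramid (V=8, E=18, F=12) along a 3-gon: merge 3 vertices and 3 edges, delete both glued faces → V=9, E=21, F=14.
Attach a square pyramid (V=5, E=8, F=5) along a 3-gon: merge 3 vertices and 3 edges, delete both glued faces → V=11, E=26, F=17.
Attach a hendecagonal pyramid (V=12, E=22, F=12) along a 3-gon: merge 3 vertices and 3 edges, delete both glued faces → V=20, E=45, F=27.
Check: V − E + F = 20 − 45 + 27 = 2.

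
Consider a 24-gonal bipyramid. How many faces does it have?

A bipyramid over an n-gon has 2n triangular faces and n + 2 vertices: V = 24 + 2 = 26, E = 3·24 = 72, F = 2·24 = 48.

48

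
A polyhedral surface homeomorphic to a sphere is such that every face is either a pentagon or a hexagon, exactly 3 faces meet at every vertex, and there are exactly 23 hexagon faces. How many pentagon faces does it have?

Let x be the number of pentagons; then F = 23 + x.
Edge–face incidences: 2E = 6·23 + 5·x = 138 + 5x.
Every vertex has degree 3, so 3V = 2E.
Euler: V − E + F = 2 ⇒ (2E)/3 − E + (23 + x) = 2.
Multiply by 6: 2·(2E) − 3·(2E) + 6·(23 + x) = 12, i.e. 138 + 6x − (138 + 5x) = 12.
Collecting terms: x = 12.
Then 2E = 138 + 5·12 = 198, so E = 99, V = 2E/3 = 66, F = 23 + 12 = 35.

12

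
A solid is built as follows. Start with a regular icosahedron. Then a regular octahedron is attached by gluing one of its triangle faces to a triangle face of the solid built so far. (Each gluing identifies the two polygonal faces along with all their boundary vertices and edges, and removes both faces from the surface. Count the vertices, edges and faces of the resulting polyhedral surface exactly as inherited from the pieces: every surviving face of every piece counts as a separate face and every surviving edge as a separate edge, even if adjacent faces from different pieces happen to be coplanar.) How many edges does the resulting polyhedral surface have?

39

A regular icosahedron: V=12, E=30, F=20.
Attach a regular octahedron (V=6, E=12, F=8) along a 3-gon: merge 3 vertices and 3 edges, delete both glued faces → V=15, E=39, F=26.
Check: V − E + F = 15 − 39 + 26 = 2.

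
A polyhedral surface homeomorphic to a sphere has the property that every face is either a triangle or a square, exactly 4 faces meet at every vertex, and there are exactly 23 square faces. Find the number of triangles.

Let x be the number of triangles; then F = 23 + x.
Edge–face incidences: 2E = 4·23 + 3·x = 92 + 3x.
Every vertex has degree 4, so 4V = 2E.
Euler: V − E + F = 2 ⇒ (2E)/4 − E + (23 + x) = 2.
Multiply by 8: 2·(2E) − 4·(2E) + 8·(23 + x) = 16, i.e. 184 + 8x − 2·(92 + 3x) = 16.
Collecting terms: 2x = 16, so x = 8.
Then 2E = 92 + 3·8 = 116, so E = 58, V = 2E/4 = 29, F = 23 + 8 = 31.

8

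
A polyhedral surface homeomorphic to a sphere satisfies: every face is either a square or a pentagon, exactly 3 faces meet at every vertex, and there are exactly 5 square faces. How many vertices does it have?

Let x be the number of pentagons; then F = 5 + x.
Edge–face incidences: 2E = 4·5 + 5·x = 20 + 5x.
Every vertex has degree 3, so 3V = 2E.
Euler: V − E + F = 2 ⇒ (2E)/3 − E + (5 + x) = 2.
Multiply by 6: 2·(2E) − 3·(2E) + 6·(5 + x) = 12, i.e. 30 + 6x − (20 + 5x) = 12.
Collecting terms: x + 10 = 12, so x = 2.
Then 2E = 20 + 5·2 = 30, so E = 15, V = 2E/3 = 10, F = 5 + 2 = 7.

10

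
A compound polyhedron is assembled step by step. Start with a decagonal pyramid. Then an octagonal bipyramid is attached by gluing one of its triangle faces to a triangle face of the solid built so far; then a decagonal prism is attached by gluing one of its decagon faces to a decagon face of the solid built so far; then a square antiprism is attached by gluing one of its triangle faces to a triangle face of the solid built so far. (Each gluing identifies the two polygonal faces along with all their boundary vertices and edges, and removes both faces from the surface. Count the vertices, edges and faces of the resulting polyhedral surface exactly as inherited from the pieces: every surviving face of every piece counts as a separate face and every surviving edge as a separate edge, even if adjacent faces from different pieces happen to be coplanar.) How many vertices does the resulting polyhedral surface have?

A decagonal pyramid: V=11, E=20, F=11.
Attach an octagonal bipyramid (V=10, E=24, F=16) along a 3-gon: merge 3 vertices and 3 edges, delete both glued faces → V=18, E=41, F=25.
Attach a decagonal prism (V=20, E=30, F=12) along a 10-gon: merge 10 vertices and 10 edges, delete both glued faces → V=28, E=61, F=35.
Attach a square antiprism (V=8, E=16, F=10) along a 3-gon: merge 3 vertices and 3 edges, delete both glued faces → V=33, E=74, F=43.
Check: V − E + F = 33 − 74 + 43 = 2.

33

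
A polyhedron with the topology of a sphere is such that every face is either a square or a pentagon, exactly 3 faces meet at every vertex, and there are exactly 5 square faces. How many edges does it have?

Let x be the number of pentagons; then F = 5 + x.
Edge–face incidences: 2E = 4·5 + 5·x = 20 + 5x.
Every vertex has degree 3, so 3V = 2E.
Euler: V − E + F = 2 ⇒ (2E)/3 − E + (5 + x) = 2.
Multiply by 6: 2·(2E) − 3·(2E) + 6·(5 + x) = 12, i.e. 30 + 6x − (20 + 5x) = 12.
Collecting terms: x + 10 = 12, so x = 2.
Then 2E = 20 + 5·2 = 30, so E = 15, V = 2E/3 = 10, F = 5 + 2 = 7.

15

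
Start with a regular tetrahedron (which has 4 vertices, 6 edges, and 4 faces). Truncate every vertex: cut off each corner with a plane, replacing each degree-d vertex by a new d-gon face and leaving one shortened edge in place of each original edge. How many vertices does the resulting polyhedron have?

Truncation replaces each original edge-end by a new vertex, so V′ = 2E = 12.
Each original edge survives, and each old vertex of degree d contributes d new edges; summing degrees gives Σd = 2E, so E′ = E + 2E = 3E = 18.
Each original face survives and each original vertex becomes one new face: F′ = F + V = 8.

12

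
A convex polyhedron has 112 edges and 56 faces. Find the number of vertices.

Here V − E + F = 2.
V = 2 + E − F = 2 + 112 − 56 = 58.

58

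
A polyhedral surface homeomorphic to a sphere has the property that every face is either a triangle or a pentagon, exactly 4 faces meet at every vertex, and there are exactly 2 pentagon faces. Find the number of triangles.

10

Let x be the number of triangles; then F = 2 + x.
Edge–face incidences: 2E = 5·2 + 3·x = 10 + 3x.
Every vertex has degree 4, so 4V = 2E.
Euler: V − E + F = 2 ⇒ (2E)/4 − E + (2 + x) = 2.
Multiply by 8: 2·(2E) − 4·(2E) + 8·(2 + x) = 16, i.e. 16 + 8x − 2·(10 + 3x) = 16.
Collecting terms: 2x − 4 = 16, so 2x = 20, so x = 10.
Then 2E = 10 + 3·10 = 40, so E = 20, V = 2E/4 = 10, F = 2 + 10 = 12.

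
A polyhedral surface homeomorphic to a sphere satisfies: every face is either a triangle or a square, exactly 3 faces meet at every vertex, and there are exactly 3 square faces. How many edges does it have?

9

Let x be the number of triangles; then F = 3 + x.
Edge–face incidences: 2E = 4·3 + 3·x = 12 + 3x.
Every vertex has degree 3, so 3V = 2E.
Euler: V − E + F = 2 ⇒ (2E)/3 − E + (3 + x) = 2.
Multiply by 6: 2·(2E) − 3·(2E) + 6·(3 + x) = 12, i.e. 18 + 6x − (12 + 3x) = 12.
Collecting terms: 3x + 6 = 12, so 3x = 6, so x = 2.
Then 2E = 12 + 3·2 = 18, so E = 9, V = 2E/3 = 6, F = 3 + 2 = 5.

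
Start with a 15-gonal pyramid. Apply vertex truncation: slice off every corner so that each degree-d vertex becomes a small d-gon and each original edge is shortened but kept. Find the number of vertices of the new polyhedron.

The base solid has V = 16, E = 30, F = 16.
Truncation replaces each original edge-end by a new vertex, so V′ = 2E = 60.
Each original edge survives, and each old vertex of degree d contributes d new edges; summing degrees gives Σd = 2E, so E′ = E + 2E = 3E = 90.
Each original face survives and each original vertex becomes one new face: F′ = F + V = 32.

60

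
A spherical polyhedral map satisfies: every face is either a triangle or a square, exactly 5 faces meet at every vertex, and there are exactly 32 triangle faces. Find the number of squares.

Let x be the number of squares; then F = 32 + x.
Edge–face incidences: 2E = 3·32 + 4·x = 96 + 4x.
Every vertex has degree 5, so 5V = 2E.
Euler: V − E + F = 2 ⇒ (2E)/5 − E + (32 + x) = 2.
Multiply by 10: 2·(2E) − 5·(2E) + 10·(32 + x) = 20, i.e. 320 + 10x − 3·(96 + 4x) = 20.
Collecting terms: −2x + 32 = 20, so −2x = −12, so x = 6.
Then 2E = 96 + 4·6 = 120, so E = 60, V = 2E/5 = 24, F = 32 + 6 = 38.

6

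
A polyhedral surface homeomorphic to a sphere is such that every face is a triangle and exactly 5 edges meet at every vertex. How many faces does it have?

20

Each face has 3 edges and each edge borders two faces, so 2E = 3F.
Each vertex has degree 5, so 5V = 2E and hence V = 3F/5.
Euler: V − E + F = 2 ⇒ (3F/5) − (3F/2) + F = 2.
Multiply by 10: (6 − 15 + 10)F = 20, i.e. 1F = 20.
So F = 20, E = 3·20/2 = 30, V = 3·20/5 = 12.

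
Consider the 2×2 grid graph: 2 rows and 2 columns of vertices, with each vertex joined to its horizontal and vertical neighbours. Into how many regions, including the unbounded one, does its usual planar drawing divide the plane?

The grid has V = 2·2 = 4 vertices and E = 2·1 + 2·1 = 4 edges.
F = 2 − V + E = 2 − 4 + 4 = 2.

2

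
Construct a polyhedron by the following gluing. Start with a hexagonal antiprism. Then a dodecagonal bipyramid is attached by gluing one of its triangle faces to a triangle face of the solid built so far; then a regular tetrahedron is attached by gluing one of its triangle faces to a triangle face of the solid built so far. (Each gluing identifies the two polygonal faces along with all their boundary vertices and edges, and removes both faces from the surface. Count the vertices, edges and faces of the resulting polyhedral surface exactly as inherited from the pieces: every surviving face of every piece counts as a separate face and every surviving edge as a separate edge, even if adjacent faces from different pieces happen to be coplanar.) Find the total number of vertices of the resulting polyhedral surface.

24

A hexagonal antiprism: V=12, E=24, F=14.
Attach a dodecagonal bipyramid (V=14, E=36, F=24) along a 3-gon: merge 3 vertices and 3 edges, delete both glued faces → V=23, E=57, F=36.
Attach a regular tetrahedron (V=4, E=6, F=4) along a 3-gon: merge 3 vertices and 3 edges, delete both glued faces → V=24, E=60, F=38.
Check: V − E + F = 24 − 60 + 38 = 2.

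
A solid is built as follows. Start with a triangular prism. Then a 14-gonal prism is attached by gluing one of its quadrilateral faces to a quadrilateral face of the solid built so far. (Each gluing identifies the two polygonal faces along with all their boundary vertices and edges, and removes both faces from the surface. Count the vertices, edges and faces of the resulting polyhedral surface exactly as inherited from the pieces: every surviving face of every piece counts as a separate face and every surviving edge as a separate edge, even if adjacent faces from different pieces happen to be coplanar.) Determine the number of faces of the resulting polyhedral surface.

A triangular prism: V=6, E=9, F=5.
Attach a 14-gonal prism (V=28, E=42, F=16) along a 4-gon: merge 4 vertices and 4 edges, delete both glued faces → V=30, E=47, F=19.
Check: V − E + F = 30 − 47 + 19 = 2.

19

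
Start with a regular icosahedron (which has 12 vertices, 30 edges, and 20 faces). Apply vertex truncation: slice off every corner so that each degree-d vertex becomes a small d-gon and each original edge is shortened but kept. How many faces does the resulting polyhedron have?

Truncation replaces each original edge-end by a new vertex, so V′ = 2E = 60.
Each original edge survives, and each old vertex of degree d contributes d new edges; summing degrees gives Σd = 2E, so E′ = E + 2E = 3E = 90.
Each original face survives and each original vertex becomes one new face: F′ = F + V = 32.

32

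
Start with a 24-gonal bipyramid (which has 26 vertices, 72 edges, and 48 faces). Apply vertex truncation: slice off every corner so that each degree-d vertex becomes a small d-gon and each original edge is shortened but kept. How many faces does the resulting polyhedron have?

74

Truncation replaces each original edge-end by a new vertex, so V′ = 2E = 144.
Each original edge survives, and each old vertex of degree d contributes d new edges; summing degrees gives Σd = 2E, so E′ = E + 2E = 3E = 216.
Each original face survives and each original vertex becomes one new face: F′ = F + V = 74.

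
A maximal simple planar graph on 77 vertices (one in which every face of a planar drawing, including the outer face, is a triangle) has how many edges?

225

In a plane triangulation 3F = 2E and V − E + F = 2, so E = 3V − 6 = 3·77 − 6 = 225.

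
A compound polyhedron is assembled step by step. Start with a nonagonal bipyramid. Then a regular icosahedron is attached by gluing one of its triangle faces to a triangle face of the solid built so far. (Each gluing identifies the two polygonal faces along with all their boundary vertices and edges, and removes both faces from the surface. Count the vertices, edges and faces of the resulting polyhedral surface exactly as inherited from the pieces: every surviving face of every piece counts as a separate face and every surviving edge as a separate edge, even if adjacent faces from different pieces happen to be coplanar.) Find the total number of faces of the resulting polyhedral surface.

36

A nonagonal bipyramid: V=11, E=27, F=18.
Attach a regular icosahedron (V=12, E=30, F=20) along a 3-gon: merge 3 vertices and 3 edges, delete both glued faces → V=20, E=54, F=36.
Check: V − E + F = 20 − 54 + 36 = 2.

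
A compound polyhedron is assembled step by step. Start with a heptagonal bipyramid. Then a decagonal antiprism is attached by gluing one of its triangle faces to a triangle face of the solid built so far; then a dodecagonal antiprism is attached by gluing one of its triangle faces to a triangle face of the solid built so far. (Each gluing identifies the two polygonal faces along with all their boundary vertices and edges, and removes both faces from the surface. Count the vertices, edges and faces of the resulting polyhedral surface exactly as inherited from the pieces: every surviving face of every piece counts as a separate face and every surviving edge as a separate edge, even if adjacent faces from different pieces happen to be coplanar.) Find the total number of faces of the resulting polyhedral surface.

58

A heptagonal bipyramid: V=9, E=21, F=14.
Attach a decagonal antiprism (V=20, E=40, F=22) along a 3-gon: merge 3 vertices and 3 edges, delete both glued faces → V=26, E=58, F=34.
Attach a dodecagonal antiprism (V=24, E=48, F=26) along a 3-gon: merge 3 vertices and 3 edges, delete both glued faces → V=47, E=103, F=58.
Check: V − E + F = 47 − 103 + 58 = 2.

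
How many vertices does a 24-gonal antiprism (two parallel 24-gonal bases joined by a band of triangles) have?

An antiprism on an n-gon has two n-gon caps and 2n triangles: V = 2·24 = 48, E = 4·24 = 96, F = 2·24 + 2 = 50.
Check: V − E + F = 48 − 96 + 50 = 2.

48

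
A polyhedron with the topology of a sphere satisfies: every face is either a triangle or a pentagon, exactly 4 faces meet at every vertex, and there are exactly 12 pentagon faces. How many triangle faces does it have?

20

Let x be the number of triangles; then F = 12 + x.
Edge–face incidences: 2E = 5·12 + 3·x = 60 + 3x.
Every vertex has degree 4, so 4V = 2E.
Euler: V − E + F = 2 ⇒ (2E)/4 − E + (12 + x) = 2.
Multiply by 8: 2·(2E) − 4·(2E) + 8·(12 + x) = 16, i.e. 96 + 8x − 2·(60 + 3x) = 16.
Collecting terms: 2x − 24 = 16, so 2x = 40, so x = 20.
Then 2E = 60 + 3·20 = 120, so E = 60, V = 2E/4 = 30, F = 12 + 20 = 32.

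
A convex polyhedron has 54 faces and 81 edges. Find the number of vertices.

Here V − E + F = 2.
V = 2 + E − F = 2 + 81 − 54 = 29.

29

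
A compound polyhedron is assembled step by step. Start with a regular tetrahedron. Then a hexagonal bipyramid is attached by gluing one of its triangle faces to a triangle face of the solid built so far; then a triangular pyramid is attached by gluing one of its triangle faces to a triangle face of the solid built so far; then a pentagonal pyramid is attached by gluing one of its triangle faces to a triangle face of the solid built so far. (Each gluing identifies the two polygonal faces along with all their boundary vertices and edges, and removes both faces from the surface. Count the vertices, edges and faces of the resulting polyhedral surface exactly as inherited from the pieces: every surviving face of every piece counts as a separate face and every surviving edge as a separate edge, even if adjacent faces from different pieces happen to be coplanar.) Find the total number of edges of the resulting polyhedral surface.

31

A regular tetrahedron: V=4, E=6, F=4.
Attach a hexagonal bipyramid (V=8, E=18, F=12) along a 3-gon: merge 3 vertices and 3 edges, delete both glued faces → V=9, E=21, F=14.
Attach a triangular pyramid (V=4, E=6, F=4) along a 3-gon: merge 3 vertices and 3 edges, delete both glued faces → V=10, E=24, F=16.
Attach a pentagonal pyramid (V=6, E=10, F=6) along a 3-gon: merge 3 vertices and 3 edges, delete both glued faces → V=13, E=31, F=20.
Check: V − E + F = 13 − 31 + 20 = 2.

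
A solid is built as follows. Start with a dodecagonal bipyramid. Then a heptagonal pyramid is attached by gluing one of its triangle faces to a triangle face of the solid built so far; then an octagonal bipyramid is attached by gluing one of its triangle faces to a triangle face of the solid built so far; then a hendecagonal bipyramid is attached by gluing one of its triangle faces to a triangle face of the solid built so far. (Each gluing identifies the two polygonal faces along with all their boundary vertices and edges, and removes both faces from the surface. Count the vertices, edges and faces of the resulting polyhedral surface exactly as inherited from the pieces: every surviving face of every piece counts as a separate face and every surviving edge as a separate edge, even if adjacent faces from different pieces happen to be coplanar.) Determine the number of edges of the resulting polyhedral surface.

98

A dodecagonal bipyramid: V=14, E=36, F=24.
Attach a heptagonal pyramid (V=8, E=14, F=8) along a 3-gon: merge 3 vertices and 3 edges, delete both glued faces → V=19, E=47, F=30.
Attach an octagonal bipyramid (V=10, E=24, F=16) along a 3-gon: merge 3 vertices and 3 edges, delete both glued faces → V=26, E=68, F=44.
Attach a hendecagonal bipyramid (V=13, E=33, F=22) along a 3-gon: merge 3 vertices and 3 edges, delete both glued faces → V=36, E=98, F=64.
Check: V − E + F = 36 − 98 + 64 = 2.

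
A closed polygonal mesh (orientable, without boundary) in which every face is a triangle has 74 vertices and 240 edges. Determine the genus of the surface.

Every face is a triangle and each edge borders two faces, so 3F = 2·240, giving F = 160.
χ = V − E + F = 74 − 240 + 160 = -6.
For a closed orientable surface χ = 2 − 2g, so g = (2 − (-6))/2 = 4.

4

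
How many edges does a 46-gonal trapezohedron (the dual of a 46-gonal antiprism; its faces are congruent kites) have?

The n-trapezohedron (dual of the n-antiprism) has V = 2·46 + 2 = 94, E = 4·46 = 184, F = 2·46 = 92.

184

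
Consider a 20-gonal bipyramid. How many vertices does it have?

22

A bipyramid over an n-gon has 2n triangular faces and n + 2 vertices: V = 20 + 2 = 22, E = 3·20 = 60, F = 2·20 = 40.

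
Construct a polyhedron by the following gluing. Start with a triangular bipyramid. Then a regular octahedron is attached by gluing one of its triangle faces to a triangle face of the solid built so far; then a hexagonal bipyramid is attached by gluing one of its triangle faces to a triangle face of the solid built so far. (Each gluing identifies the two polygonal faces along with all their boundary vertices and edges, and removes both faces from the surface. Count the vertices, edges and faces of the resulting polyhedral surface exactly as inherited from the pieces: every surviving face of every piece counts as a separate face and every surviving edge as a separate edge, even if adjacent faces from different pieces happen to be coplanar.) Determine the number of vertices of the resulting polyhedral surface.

13

A triangular bipyramid: V=5, E=9, F=6.
Attach a regular octahedron (V=6, E=12, F=8) along a 3-gon: merge 3 vertices and 3 edges, delete both glued faces → V=8, E=18, F=12.
Attach a hexagonal bipyramid (V=8, E=18, F=12) along a 3-gon: merge 3 vertices and 3 edges, delete both glued faces → V=13, E=33, F=22.
Check: V − E + F = 13 − 33 + 22 = 2.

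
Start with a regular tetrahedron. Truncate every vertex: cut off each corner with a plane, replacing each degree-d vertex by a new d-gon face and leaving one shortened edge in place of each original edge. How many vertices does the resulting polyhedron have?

12

The base solid has V = 4, E = 6, F = 4.
Truncation replaces each original edge-end by a new vertex, so V′ = 2E = 12.
Each original edge survives, and each old vertex of degree d contributes d new edges; summing degrees gives Σd = 2E, so E′ = E + 2E = 3E = 18.
Each original face survives and each original vertex becomes one new face: F′ = F + V = 8.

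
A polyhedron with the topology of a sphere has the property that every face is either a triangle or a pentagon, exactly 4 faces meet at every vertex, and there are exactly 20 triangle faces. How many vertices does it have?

30

Let x be the number of pentagons; then F = 20 + x.
Edge–face incidences: 2E = 3·20 + 5·x = 60 + 5x.
Every vertex has degree 4, so 4V = 2E.
Euler: V − E + F = 2 ⇒ (2E)/4 − E + (20 + x) = 2.
Multiply by 8: 2·(2E) − 4·(2E) + 8·(20 + x) = 16, i.e. 160 + 8x − 2·(60 + 5x) = 16.
Collecting terms: −2x + 40 = 16, so −2x = −24, so x = 12.
Then 2E = 60 + 5·12 = 120, so E = 60, V = 2E/4 = 30, F = 20 + 12 = 32.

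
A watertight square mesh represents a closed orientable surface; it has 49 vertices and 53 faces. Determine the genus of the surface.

Every face is a square, so 2E = 4·53 = 212, giving E = 106.
χ = V − E + F = 49 − 106 + 53 = -4.
For a closed orientable surface χ = 2 − 2g, so g = (2 − (-4))/2 = 3.

3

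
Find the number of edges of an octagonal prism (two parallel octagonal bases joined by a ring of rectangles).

24

A prism on an n-gon has two n-gon bases and n rectangular sides: V = 2·8 = 16, E = 3·8 = 24, F = 8 + 2 = 10.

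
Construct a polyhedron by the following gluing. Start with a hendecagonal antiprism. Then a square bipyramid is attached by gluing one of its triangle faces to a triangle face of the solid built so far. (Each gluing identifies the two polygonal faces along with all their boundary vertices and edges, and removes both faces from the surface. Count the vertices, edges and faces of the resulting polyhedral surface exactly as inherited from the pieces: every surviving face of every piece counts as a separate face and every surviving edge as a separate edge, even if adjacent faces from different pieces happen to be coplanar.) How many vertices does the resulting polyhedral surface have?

A hendecagonal antiprism: V=22, E=44, F=24.
Attach a square bipyramid (V=6, E=12, F=8) along a 3-gon: merge 3 vertices and 3 edges, delete both glued faces → V=25, E=53, F=30.
Check: V − E + F = 25 − 53 + 30 = 2.

25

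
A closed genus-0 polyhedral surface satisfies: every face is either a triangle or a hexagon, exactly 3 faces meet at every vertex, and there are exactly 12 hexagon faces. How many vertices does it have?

28

Let x be the number of triangles; then F = 12 + x.
Edge–face incidences: 2E = 6·12 + 3·x = 72 + 3x.
Every vertex has degree 3, so 3V = 2E.
Euler: V − E + F = 2 ⇒ (2E)/3 − E + (12 + x) = 2.
Multiply by 6: 2·(2E) − 3·(2E) + 6·(12 + x) = 12, i.e. 72 + 6x − (72 + 3x) = 12.
Collecting terms: 3x = 12, so x = 4.
Then 2E = 72 + 3·4 = 84, so E = 42, V = 2E/3 = 28, F = 12 + 4 = 16.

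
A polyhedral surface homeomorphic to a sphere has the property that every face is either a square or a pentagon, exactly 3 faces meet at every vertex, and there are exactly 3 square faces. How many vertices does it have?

14

Let x be the number of pentagons; then F = 3 + x.
Edge–face incidences: 2E = 4·3 + 5·x = 12 + 5x.
Every vertex has degree 3, so 3V = 2E.
Euler: V − E + F = 2 ⇒ (2E)/3 − E + (3 + x) = 2.
Multiply by 6: 2·(2E) − 3·(2E) + 6·(3 + x) = 12, i.e. 18 + 6x − (12 + 5x) = 12.
Collecting terms: x + 6 = 12, so x = 6.
Then 2E = 12 + 5·6 = 42, so E = 21, V = 2E/3 = 14, F = 3 + 6 = 9.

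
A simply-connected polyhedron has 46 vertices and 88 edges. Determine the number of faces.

44

Here V − E + F = 2.
F = 2 − V + E = 2 − 46 + 88 = 44.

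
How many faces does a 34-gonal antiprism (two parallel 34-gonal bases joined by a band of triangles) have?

70

An antiprism on an n-gon has two n-gon caps and 2n triangles: V = 2·34 = 68, E = 4·34 = 136, F = 2·34 + 2 = 70.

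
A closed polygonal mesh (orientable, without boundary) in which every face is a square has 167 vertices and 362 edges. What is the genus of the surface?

8

Every face is a square and each edge borders two faces, so 4F = 2·362, giving F = 181.
χ = V − E + F = 167 − 362 + 181 = -14.
For a closed orientable surface χ = 2 − 2g, so g = (2 − (-14))/2 = 8.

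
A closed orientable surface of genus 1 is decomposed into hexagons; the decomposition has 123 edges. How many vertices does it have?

χ = 2 − 2·1 = 0, and every face is a hexagon so 6F = 2E.
F = 2E/6 = 41. Then V = 0 + E − F = 0 + 123 − 41 = 82.

82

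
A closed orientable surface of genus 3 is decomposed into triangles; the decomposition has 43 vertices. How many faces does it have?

χ = 2 − 2·3 = -4, and every face is a triangle so 3F = 2E.
V − E + F = -4 with E = 3F/2 gives 43 − (3/2 − 1)·F = -4, so F = 94 and E = 141.

94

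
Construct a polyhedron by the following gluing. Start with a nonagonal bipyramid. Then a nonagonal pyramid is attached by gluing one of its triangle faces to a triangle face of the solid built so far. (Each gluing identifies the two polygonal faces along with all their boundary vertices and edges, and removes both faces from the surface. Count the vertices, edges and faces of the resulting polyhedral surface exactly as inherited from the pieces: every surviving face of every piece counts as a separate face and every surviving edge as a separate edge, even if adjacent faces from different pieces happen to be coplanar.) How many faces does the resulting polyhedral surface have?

A nonagonal bipyramid: V=11, E=27, F=18.
Attach a nonagonal pyramid (V=10, E=18, F=10) along a 3-gon: merge 3 vertices and 3 edges, delete both glued faces → V=18, E=42, F=26.
Check: V − E + F = 18 − 42 + 26 = 2.

26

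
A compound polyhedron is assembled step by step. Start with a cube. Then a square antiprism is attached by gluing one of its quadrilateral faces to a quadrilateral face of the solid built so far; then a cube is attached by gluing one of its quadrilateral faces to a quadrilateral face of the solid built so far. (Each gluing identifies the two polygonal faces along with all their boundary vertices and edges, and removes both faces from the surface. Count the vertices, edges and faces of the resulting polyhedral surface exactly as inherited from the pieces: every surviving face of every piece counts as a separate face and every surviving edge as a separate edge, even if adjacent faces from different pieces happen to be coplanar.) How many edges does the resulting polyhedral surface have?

32

A cube: V=8, E=12, F=6.
Attach a square antiprism (V=8, E=16, F=10) along a 4-gon: merge 4 vertices and 4 edges, delete both glued faces → V=12, E=24, F=14.
Attach a cube (V=8, E=12, F=6) along a 4-gon: merge 4 vertices and 4 edges, delete both glued faces → V=16, E=32, F=18.
Check: V − E + F = 16 − 32 + 18 = 2.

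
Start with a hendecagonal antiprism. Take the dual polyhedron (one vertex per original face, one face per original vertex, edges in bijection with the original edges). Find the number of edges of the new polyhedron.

The base solid has V = 22, E = 44, F = 24.
The dual swaps V and F and preserves E: V′ = F = 24, E′ = E = 44, F′ = V = 22.

44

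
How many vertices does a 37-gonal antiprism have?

An antiprism on an n-gon has two n-gon caps and 2n triangles: V = 2·37 = 74, E = 4·37 = 148, F = 2·37 + 2 = 76.

74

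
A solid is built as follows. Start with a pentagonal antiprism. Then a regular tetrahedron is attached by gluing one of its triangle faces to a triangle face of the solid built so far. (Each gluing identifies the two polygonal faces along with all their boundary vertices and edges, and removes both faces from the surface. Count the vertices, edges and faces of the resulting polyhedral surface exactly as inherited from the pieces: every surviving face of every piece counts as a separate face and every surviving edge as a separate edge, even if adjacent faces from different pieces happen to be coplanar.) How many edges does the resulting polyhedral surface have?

A pentagonal antiprism: V=10, E=20, F=12.
Attach a regular tetrahedron (V=4, E=6, F=4) along a 3-gon: merge 3 vertices and 3 edges, delete both glued faces → V=11, E=23, F=14.
Check: V − E + F = 11 − 23 + 14 = 2.

23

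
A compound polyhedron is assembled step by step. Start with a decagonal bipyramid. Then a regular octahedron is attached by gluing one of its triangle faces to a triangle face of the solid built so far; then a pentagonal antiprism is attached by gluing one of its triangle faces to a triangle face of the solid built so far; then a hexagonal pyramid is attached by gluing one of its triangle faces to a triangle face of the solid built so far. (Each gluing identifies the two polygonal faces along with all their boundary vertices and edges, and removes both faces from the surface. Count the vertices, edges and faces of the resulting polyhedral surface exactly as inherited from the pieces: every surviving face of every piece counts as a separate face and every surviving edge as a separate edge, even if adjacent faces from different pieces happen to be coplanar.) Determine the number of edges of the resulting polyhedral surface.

A decagonal bipyramid: V=12, E=30, F=20.
Attach a regular octahedron (V=6, E=12, F=8) along a 3-gon: merge 3 vertices and 3 edges, delete both glued faces → V=15, E=39, F=26.
Attach a pentagonal antiprism (V=10, E=20, F=12) along a 3-gon: merge 3 vertices and 3 edges, delete both glued faces → V=22, E=56, F=36.
Attach a hexagonal pyramid (V=7, E=12, F=7) along a 3-gon: merge 3 vertices and 3 edges, delete both glued faces → V=26, E=65, F=41.
Check: V − E + F = 26 − 65 + 41 = 2.

65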